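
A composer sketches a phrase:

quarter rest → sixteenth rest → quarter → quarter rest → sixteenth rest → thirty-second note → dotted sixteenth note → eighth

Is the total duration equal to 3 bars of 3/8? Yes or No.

One bar of 3/8 = 12 thirty-second notes, so 3 bars = 36.
Working in thirty-second notes: quarter rest = 8; sixteenth rest = 2; quarter = 8; quarter rest = 8; sixteenth rest = 2; thirty-second note = 1; dotted sixteenth note = 3; eighth = 4.
Altogether 8 + 2 + 8 + 8 + 2 + 1 + 3 + 4 = 36.
36 equals 36, so the answer is Yes.

Yes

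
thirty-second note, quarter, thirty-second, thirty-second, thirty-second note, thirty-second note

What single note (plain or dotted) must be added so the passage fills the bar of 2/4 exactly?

dotted sixteenth note

The bar of 2/4 = 16 thirty-second notes.
Working in thirty-second notes: thirty-second note = 1; quarter = 8; thirty-second = 1; thirty-second = 1; thirty-second note = 1; thirty-second note = 1.
Total: 1 + 8 + 1 + 1 + 1 + 1 = 13.
Remaining: 16 − 13 = 3 thirty-second notes, which is a dotted sixteenth note.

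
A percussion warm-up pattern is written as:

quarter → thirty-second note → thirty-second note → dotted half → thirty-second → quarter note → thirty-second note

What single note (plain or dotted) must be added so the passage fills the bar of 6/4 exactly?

The bar of 6/4 = 48 thirty-second notes.
Convert each value to thirty-second notes: quarter = 8; thirty-second note = 1; thirty-second note = 1; dotted half = 24; thirty-second = 1; quarter note = 8; thirty-second note = 1.
Total: 8 + 1 + 1 + 24 + 1 + 8 + 1 = 44.
Remaining: 48 − 44 = 4 thirty-second notes, which is a eighth note.

eighth note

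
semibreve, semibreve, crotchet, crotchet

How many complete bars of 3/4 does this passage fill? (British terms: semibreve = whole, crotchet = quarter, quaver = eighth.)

One bar of 3/4 = 3 quarter notes.
Convert each value to quarter notes: semibreve = 4; semibreve = 4; crotchet = 1; crotchet = 1.
Total: 4 + 4 + 1 + 1 = 10.
10 ÷ 3 = 3 complete bars with 1 left over.

3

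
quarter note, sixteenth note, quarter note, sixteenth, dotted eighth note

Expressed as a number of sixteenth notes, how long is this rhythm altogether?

In sixteenth notes: quarter note = 4; sixteenth note = 1; quarter note = 4; sixteenth = 1; dotted eighth note = 3.
Sum: 4 + 1 + 4 + 1 + 3 = 13 sixteenth notes.

13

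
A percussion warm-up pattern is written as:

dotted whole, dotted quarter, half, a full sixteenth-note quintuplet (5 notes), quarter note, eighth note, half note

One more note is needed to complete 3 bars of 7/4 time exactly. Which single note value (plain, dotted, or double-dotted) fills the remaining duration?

3 bars of 7/4 = 42 eighth notes.
Working in eighth notes: dotted whole = 12; dotted quarter = 3; half = 4; a full sixteenth-note quintuplet (5 notes) (five quintuplet sixteenths span one quarter) = 2; quarter note = 2; eighth note = 1; half note = 4.
Sum: 12 + 3 + 4 + 2 + 2 + 1 + 4 = 28.
Remaining: 42 − 28 = 14 eighth notes, which is a double-dotted whole note.

double-dotted whole note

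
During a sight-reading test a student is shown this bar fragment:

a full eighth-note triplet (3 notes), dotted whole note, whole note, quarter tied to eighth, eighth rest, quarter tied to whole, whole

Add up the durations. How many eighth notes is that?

In eighth notes: a full eighth-note triplet (3 notes) (three triplet eighths span one quarter) = 2; dotted whole note = 12; whole note = 8; quarter tied to eighth (quarter + eighth) = 3; eighth rest = 1; quarter tied to whole (quarter + whole) = 10; whole = 8.
Total: 2 + 12 + 8 + 3 + 1 + 10 + 8 = 44 eighth notes.

44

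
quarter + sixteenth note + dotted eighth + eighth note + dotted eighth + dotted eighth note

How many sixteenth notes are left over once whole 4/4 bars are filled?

0

One bar of 4/4 = 16 sixteenth notes.
Express everything in sixteenth notes: quarter = 4; sixteenth note = 1; dotted eighth = 3; eighth note = 2; dotted eighth = 3; dotted eighth note = 3.
Sum: 4 + 1 + 3 + 2 + 3 + 3 = 16.
16 ÷ 16 = 1 complete bar with 0 sixteenth notes remaining.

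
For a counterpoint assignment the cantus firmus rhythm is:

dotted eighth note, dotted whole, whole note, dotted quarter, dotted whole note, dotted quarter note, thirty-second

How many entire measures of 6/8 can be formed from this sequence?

One bar of 6/8 = 24 thirty-second notes.
In thirty-second notes: dotted eighth note = 6; dotted whole = 48; whole note = 32; dotted quarter = 12; dotted whole note = 48; dotted quarter note = 12; thirty-second = 1.
Total: 6 + 48 + 32 + 12 + 48 + 12 + 1 = 159.
159 ÷ 24 = 6 complete bars with 15 left over.

6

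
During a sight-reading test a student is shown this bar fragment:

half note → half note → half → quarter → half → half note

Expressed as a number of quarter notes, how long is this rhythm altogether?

Express everything in quarter notes: half note = 2; half note = 2; half = 2; quarter = 1; half = 2; half note = 2.
Altogether 2 + 2 + 2 + 1 + 2 + 2 = 11 quarter notes.

11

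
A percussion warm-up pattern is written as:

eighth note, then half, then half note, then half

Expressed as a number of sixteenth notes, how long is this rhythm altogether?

Each duration in sixteenth notes: eighth note = 2; half = 8; half note = 8; half = 8.
Adding: 2 + 8 + 8 + 8 = 26 sixteenth notes.

26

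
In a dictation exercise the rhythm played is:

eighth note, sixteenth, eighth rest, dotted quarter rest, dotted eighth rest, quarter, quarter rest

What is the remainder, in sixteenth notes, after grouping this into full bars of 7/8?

8

One bar of 7/8 = 14 sixteenth notes.
Convert each value to sixteenth notes: eighth note = 2; sixteenth = 1; eighth rest = 2; dotted quarter rest = 6; dotted eighth rest = 3; quarter = 4; quarter rest = 4.
Altogether 2 + 1 + 2 + 6 + 3 + 4 + 4 = 22.
22 ÷ 14 = 1 complete bar with 8 sixteenth notes remaining.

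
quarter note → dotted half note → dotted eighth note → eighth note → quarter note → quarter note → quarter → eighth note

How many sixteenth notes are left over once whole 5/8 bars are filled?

5

One bar of 5/8 = 10 sixteenth notes.
Express everything in sixteenth notes: quarter note = 4; dotted half note = 12; dotted eighth note = 3; eighth note = 2; quarter note = 4; quarter note = 4; quarter = 4; eighth note = 2.
Total: 4 + 12 + 3 + 2 + 4 + 4 + 4 + 2 = 35.
35 ÷ 10 = 3 complete bars with 5 sixteenth notes remaining.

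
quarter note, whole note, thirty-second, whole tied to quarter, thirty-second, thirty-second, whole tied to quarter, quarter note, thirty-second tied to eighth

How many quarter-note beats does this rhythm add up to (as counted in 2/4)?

One quarter-note beat = 8 thirty-second notes.
Working in thirty-second notes: quarter note = 8; whole note = 32; thirty-second = 1; whole tied to quarter (whole + quarter) = 40; thirty-second = 1; thirty-second = 1; whole tied to quarter (whole + quarter) = 40; quarter note = 8; thirty-second tied to eighth (thirty-second + eighth) = 5.
Adding: 8 + 32 + 1 + 40 + 1 + 1 + 40 + 8 + 5 = 136.
136 ÷ 8 = 17 beats.

17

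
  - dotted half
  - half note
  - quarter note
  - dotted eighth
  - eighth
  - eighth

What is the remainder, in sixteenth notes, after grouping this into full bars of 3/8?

1

One bar of 3/8 = 6 sixteenth notes.
Express everything in sixteenth notes: dotted half = 12; half note = 8; quarter note = 4; dotted eighth = 3; eighth = 2; eighth = 2.
Adding: 12 + 8 + 4 + 3 + 2 + 2 = 31.
31 ÷ 6 = 5 complete bars with 1 sixteenth note remaining.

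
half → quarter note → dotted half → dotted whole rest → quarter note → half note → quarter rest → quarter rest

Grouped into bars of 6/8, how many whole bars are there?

One bar of 6/8 = 3 quarter notes.
Convert each value to quarter notes: half = 2; quarter note = 1; dotted half = 3; dotted whole rest = 6; quarter note = 1; half note = 2; quarter rest = 1; quarter rest = 1.
Sum: 2 + 1 + 3 + 6 + 1 + 2 + 1 + 1 = 17.
17 ÷ 3 = 5 complete bars with 2 left over.

5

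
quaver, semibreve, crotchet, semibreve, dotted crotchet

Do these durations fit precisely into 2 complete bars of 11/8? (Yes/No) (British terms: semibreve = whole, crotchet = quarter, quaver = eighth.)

One bar of 11/8 = 11 eighth notes, so 2 bars = 22.
Express everything in eighth notes: quaver = 1; semibreve = 8; crotchet = 2; semibreve = 8; dotted crotchet = 3.
Altogether 1 + 8 + 2 + 8 + 3 = 22.
22 equals 22, so the answer is Yes.

Yes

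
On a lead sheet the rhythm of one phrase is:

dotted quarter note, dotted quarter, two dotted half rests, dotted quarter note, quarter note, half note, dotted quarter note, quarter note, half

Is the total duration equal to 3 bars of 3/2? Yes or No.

Yes

One bar of 3/2 = 12 eighth notes, so 3 bars = 36.
Convert each value to eighth notes: dotted quarter note = 3; dotted quarter = 3; dotted half rest = 6; dotted half rest = 6; dotted quarter note = 3; quarter note = 2; half note = 4; dotted quarter note = 3; quarter note = 2; half = 4.
Adding: 3 + 3 + 6 + 6 + 3 + 2 + 4 + 3 + 2 + 4 = 36.
36 equals 36, so the answer is Yes.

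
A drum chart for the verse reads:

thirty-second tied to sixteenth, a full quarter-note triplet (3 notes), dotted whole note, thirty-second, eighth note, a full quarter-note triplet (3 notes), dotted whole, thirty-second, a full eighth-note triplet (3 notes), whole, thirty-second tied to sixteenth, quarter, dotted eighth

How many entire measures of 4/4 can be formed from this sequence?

One bar of 4/4 = 32 thirty-second notes.
Working in thirty-second notes: thirty-second tied to sixteenth (thirty-second + sixteenth) = 3; a full quarter-note triplet (3 notes) (three triplet quarters span one half) = 16; dotted whole note = 48; thirty-second = 1; eighth note = 4; a full quarter-note triplet (3 notes) (three triplet quarters span one half) = 16; dotted whole = 48; thirty-second = 1; a full eighth-note triplet (3 notes) (three triplet eighths span one quarter) = 8; whole = 32; thirty-second tied to sixteenth (thirty-second + sixteenth) = 3; quarter = 8; dotted eighth = 6.
Total: 3 + 16 + 48 + 1 + 4 + 16 + 48 + 1 + 8 + 32 + 3 + 8 + 6 = 194.
194 ÷ 32 = 6 complete bars with 2 left over.

6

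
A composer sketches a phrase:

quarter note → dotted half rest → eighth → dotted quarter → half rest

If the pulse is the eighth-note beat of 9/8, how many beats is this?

One eighth-note beat = 2 sixteenth notes.
Working in sixteenth notes: quarter note = 4; dotted half rest = 12; eighth = 2; dotted quarter = 6; half rest = 8.
Altogether 4 + 12 + 2 + 6 + 8 = 32.
32 ÷ 2 = 16 beats.

16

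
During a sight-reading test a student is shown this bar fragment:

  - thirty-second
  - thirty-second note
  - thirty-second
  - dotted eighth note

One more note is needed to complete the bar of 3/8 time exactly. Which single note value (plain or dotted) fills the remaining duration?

dotted sixteenth note

The bar of 3/8 = 12 thirty-second notes.
In thirty-second notes: thirty-second = 1; thirty-second note = 1; thirty-second = 1; dotted eighth note = 6.
Altogether 1 + 1 + 1 + 6 = 9.
Remaining: 12 − 9 = 3 thirty-second notes, which is a dotted sixteenth note.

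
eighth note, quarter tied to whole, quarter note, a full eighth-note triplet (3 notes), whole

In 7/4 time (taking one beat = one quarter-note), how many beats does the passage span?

11.5

One quarter-note beat = 2 eighth notes.
Convert each value to eighth notes: eighth note = 1; quarter tied to whole (quarter + whole) = 10; quarter note = 2; a full eighth-note triplet (3 notes) (three triplet eighths span one quarter) = 2; whole = 8.
Adding: 1 + 10 + 2 + 2 + 8 = 23.
23 ÷ 2 = 11.5 beats.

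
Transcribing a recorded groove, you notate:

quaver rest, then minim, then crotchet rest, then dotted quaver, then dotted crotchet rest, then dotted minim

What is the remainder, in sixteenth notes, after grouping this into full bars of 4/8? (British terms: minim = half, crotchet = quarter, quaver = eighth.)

One bar of 4/8 = 8 sixteenth notes.
Express everything in sixteenth notes: quaver rest = 2; minim = 8; crotchet rest = 4; dotted quaver = 3; dotted crotchet rest = 6; dotted minim = 12.
Altogether 2 + 8 + 4 + 3 + 6 + 12 = 35.
35 ÷ 8 = 4 complete bars with 3 sixteenth notes remaining.

3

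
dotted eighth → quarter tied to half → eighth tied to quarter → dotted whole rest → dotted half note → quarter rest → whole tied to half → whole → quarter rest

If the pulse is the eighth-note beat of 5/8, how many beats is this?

52.5

One eighth-note beat = 2 sixteenth notes.
Convert each value to sixteenth notes: dotted eighth = 3; quarter tied to half (quarter + half) = 12; eighth tied to quarter (eighth + quarter) = 6; dotted whole rest = 24; dotted half note = 12; quarter rest = 4; whole tied to half (whole + half) = 24; whole = 16; quarter rest = 4.
Total: 3 + 12 + 6 + 24 + 12 + 4 + 24 + 16 + 4 = 105.
105 ÷ 2 = 52.5 beats.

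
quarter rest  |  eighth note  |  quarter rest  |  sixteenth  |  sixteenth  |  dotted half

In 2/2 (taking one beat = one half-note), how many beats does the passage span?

3

One half-note beat = 8 sixteenth notes.
Each duration in sixteenth notes: quarter rest = 4; eighth note = 2; quarter rest = 4; sixteenth = 1; sixteenth = 1; dotted half = 12.
Adding: 4 + 2 + 4 + 1 + 1 + 12 = 24.
24 ÷ 8 = 3 beats.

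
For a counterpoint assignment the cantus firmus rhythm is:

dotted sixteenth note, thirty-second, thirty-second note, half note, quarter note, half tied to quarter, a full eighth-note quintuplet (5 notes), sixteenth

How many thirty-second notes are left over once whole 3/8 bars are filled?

One bar of 3/8 = 12 thirty-second notes.
Convert each value to thirty-second notes: dotted sixteenth note = 3; thirty-second = 1; thirty-second note = 1; half note = 16; quarter note = 8; half tied to quarter (half + quarter) = 24; a full eighth-note quintuplet (5 notes) (five quintuplet eighths span one half) = 16; sixteenth = 2.
Sum: 3 + 1 + 1 + 16 + 8 + 24 + 16 + 2 = 71.
71 ÷ 12 = 5 complete bars with 11 thirty-second notes remaining.

11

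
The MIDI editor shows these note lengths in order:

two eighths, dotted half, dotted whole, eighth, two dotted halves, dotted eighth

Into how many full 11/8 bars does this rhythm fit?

3

One bar of 11/8 = 22 sixteenth notes.
Convert each value to sixteenth notes: eighth = 2; eighth = 2; dotted half = 12; dotted whole = 24; eighth = 2; dotted half = 12; dotted half = 12; dotted eighth = 3.
Sum: 2 + 2 + 12 + 24 + 2 + 12 + 12 + 3 = 69.
69 ÷ 22 = 3 complete bars with 3 left over.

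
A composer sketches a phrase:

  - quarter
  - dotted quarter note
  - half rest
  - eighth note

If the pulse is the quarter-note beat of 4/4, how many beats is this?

5

One quarter-note beat = 2 eighth notes.
In eighth notes: quarter = 2; dotted quarter note = 3; half rest = 4; eighth note = 1.
Sum: 2 + 3 + 4 + 1 = 10.
10 ÷ 2 = 5 beats.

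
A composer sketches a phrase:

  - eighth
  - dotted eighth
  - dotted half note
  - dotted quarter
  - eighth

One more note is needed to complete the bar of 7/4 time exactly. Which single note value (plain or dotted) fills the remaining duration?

dotted eighth note

The bar of 7/4 = 28 sixteenth notes.
Convert each value to sixteenth notes: eighth = 2; dotted eighth = 3; dotted half note = 12; dotted quarter = 6; eighth = 2.
Altogether 2 + 3 + 12 + 6 + 2 = 25.
Remaining: 28 − 25 = 3 sixteenth notes, which is a dotted eighth note.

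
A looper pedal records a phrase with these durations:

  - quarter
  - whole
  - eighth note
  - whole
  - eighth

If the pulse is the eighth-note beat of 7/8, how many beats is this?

One eighth-note beat = 2 sixteenth notes.
In sixteenth notes: quarter = 4; whole = 16; eighth note = 2; whole = 16; eighth = 2.
Altogether 4 + 16 + 2 + 16 + 2 = 40.
40 ÷ 2 = 20 beats.

20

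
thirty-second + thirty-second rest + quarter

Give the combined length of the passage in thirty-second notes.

10

Working in thirty-second notes: thirty-second = 1; thirty-second rest = 1; quarter = 8.
Altogether 1 + 1 + 8 = 10 thirty-second notes.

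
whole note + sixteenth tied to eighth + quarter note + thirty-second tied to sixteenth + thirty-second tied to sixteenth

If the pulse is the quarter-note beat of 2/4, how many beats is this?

6.5

One quarter-note beat = 8 thirty-second notes.
Working in thirty-second notes: whole note = 32; sixteenth tied to eighth (sixteenth + eighth) = 6; quarter note = 8; thirty-second tied to sixteenth (thirty-second + sixteenth) = 3; thirty-second tied to sixteenth (thirty-second + sixteenth) = 3.
Sum: 32 + 6 + 8 + 3 + 3 = 52.
52 ÷ 8 = 6.5 beats.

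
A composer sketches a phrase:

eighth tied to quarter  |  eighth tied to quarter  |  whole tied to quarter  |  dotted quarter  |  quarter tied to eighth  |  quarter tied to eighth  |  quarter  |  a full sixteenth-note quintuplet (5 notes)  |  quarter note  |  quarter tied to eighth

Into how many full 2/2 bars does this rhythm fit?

One bar of 2/2 = 8 eighth notes.
Working in eighth notes: eighth tied to quarter (eighth + quarter) = 3; eighth tied to quarter (eighth + quarter) = 3; whole tied to quarter (whole + quarter) = 10; dotted quarter = 3; quarter tied to eighth (quarter + eighth) = 3; quarter tied to eighth (quarter + eighth) = 3; quarter = 2; a full sixteenth-note quintuplet (5 notes) (five quintuplet sixteenths span one quarter) = 2; quarter note = 2; quarter tied to eighth (quarter + eighth) = 3.
Altogether 3 + 3 + 10 + 3 + 3 + 3 + 2 + 2 + 2 + 3 = 34.
34 ÷ 8 = 4 complete bars with 2 left over.

4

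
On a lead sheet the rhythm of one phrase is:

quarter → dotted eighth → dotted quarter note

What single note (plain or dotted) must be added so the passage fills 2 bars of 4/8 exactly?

dotted eighth note

2 bars of 4/8 = 16 sixteenth notes.
Working in sixteenth notes: quarter = 4; dotted eighth = 3; dotted quarter note = 6.
Altogether 4 + 3 + 6 = 13.
Remaining: 16 − 13 = 3 sixteenth notes, which is a dotted eighth note.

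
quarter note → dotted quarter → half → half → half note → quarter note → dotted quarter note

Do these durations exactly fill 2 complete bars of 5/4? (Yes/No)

One bar of 5/4 = 10 eighth notes, so 2 bars = 20.
Convert each value to eighth notes: quarter note = 2; dotted quarter = 3; half = 4; half = 4; half note = 4; quarter note = 2; dotted quarter note = 3.
Sum: 2 + 3 + 4 + 4 + 4 + 2 + 3 = 22.
22 exceeds 20, so the answer is No.

No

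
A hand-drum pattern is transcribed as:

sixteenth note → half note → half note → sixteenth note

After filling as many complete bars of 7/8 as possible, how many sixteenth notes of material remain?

4

One bar of 7/8 = 14 sixteenth notes.
Each duration in sixteenth notes: sixteenth note = 1; half note = 8; half note = 8; sixteenth note = 1.
Adding: 1 + 8 + 8 + 1 = 18.
18 ÷ 14 = 1 complete bar with 4 sixteenth notes remaining.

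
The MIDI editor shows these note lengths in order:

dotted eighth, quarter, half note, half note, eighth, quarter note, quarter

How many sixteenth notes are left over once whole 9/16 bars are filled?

One bar of 9/16 = 9 sixteenth notes.
Express everything in sixteenth notes: dotted eighth = 3; quarter = 4; half note = 8; half note = 8; eighth = 2; quarter note = 4; quarter = 4.
Adding: 3 + 4 + 8 + 8 + 2 + 4 + 4 = 33.
33 ÷ 9 = 3 complete bars with 6 sixteenth notes remaining.

6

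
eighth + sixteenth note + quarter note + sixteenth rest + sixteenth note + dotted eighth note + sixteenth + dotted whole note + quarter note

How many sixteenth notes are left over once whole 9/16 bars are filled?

5

One bar of 9/16 = 9 sixteenth notes.
In sixteenth notes: eighth = 2; sixteenth note = 1; quarter note = 4; sixteenth rest = 1; sixteenth note = 1; dotted eighth note = 3; sixteenth = 1; dotted whole note = 24; quarter note = 4.
Total: 2 + 1 + 4 + 1 + 1 + 3 + 1 + 24 + 4 = 41.
41 ÷ 9 = 4 complete bars with 5 sixteenth notes remaining.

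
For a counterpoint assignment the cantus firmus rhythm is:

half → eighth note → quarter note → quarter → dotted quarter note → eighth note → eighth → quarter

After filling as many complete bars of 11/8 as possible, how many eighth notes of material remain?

5

One bar of 11/8 = 11 eighth notes.
Each duration in eighth notes: half = 4; eighth note = 1; quarter note = 2; quarter = 2; dotted quarter note = 3; eighth note = 1; eighth = 1; quarter = 2.
Total: 4 + 1 + 2 + 2 + 3 + 1 + 1 + 2 = 16.
16 ÷ 11 = 1 complete bar with 5 eighth notes remaining.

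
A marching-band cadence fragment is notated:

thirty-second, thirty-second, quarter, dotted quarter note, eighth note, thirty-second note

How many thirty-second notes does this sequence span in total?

27

Working in thirty-second notes: thirty-second = 1; thirty-second = 1; quarter = 8; dotted quarter note = 12; eighth note = 4; thirty-second note = 1.
Sum: 1 + 1 + 8 + 12 + 4 + 1 = 27 thirty-second notes.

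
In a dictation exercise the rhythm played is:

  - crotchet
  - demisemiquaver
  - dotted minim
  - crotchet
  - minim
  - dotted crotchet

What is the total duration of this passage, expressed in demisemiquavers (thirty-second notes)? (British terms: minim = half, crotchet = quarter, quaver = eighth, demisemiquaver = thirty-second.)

Convert each value to thirty-second notes: crotchet = 8; demisemiquaver = 1; dotted minim = 24; crotchet = 8; minim = 16; dotted crotchet = 12.
Sum: 8 + 1 + 24 + 8 + 16 + 12 = 69 thirty-second notes.

69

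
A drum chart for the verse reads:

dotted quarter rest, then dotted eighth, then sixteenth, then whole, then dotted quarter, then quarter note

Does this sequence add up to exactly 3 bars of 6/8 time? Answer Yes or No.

One bar of 6/8 = 12 sixteenth notes, so 3 bars = 36.
Working in sixteenth notes: dotted quarter rest = 6; dotted eighth = 3; sixteenth = 1; whole = 16; dotted quarter = 6; quarter note = 4.
Altogether 6 + 3 + 1 + 16 + 6 + 4 = 36.
36 equals 36, so the answer is Yes.

Yes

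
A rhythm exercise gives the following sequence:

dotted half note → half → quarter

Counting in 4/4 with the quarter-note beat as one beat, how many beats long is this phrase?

One quarter-note beat = 2 eighth notes.
Each duration in eighth notes: dotted half note = 6; half = 4; quarter = 2.
Total: 6 + 4 + 2 = 12.
12 ÷ 2 = 6 beats.

6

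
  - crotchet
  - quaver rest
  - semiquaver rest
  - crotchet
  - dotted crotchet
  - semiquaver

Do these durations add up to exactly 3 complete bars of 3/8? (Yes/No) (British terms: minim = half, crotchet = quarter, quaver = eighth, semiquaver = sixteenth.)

Yes

One bar of 3/8 = 6 sixteenth notes, so 3 bars = 18.
Convert each value to sixteenth notes: crotchet = 4; quaver rest = 2; semiquaver rest = 1; crotchet = 4; dotted crotchet = 6; semiquaver = 1.
Total: 4 + 2 + 1 + 4 + 6 + 1 = 18.
18 equals 18, so the answer is Yes.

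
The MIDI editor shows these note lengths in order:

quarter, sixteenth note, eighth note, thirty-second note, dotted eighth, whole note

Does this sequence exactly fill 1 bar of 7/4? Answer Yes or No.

One bar of 7/4 = 56 thirty-second notes.
In thirty-second notes: quarter = 8; sixteenth note = 2; eighth note = 4; thirty-second note = 1; dotted eighth = 6; whole note = 32.
Altogether 8 + 2 + 4 + 1 + 6 + 32 = 53.
53 falls short of 56, so the answer is No.

No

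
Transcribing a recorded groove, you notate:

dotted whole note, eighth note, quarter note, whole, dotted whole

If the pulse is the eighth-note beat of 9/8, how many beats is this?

35

One eighth-note beat = 2 sixteenth notes.
Each duration in sixteenth notes: dotted whole note = 24; eighth note = 2; quarter note = 4; whole = 16; dotted whole = 24.
Sum: 24 + 2 + 4 + 16 + 24 = 70.
70 ÷ 2 = 35 beats.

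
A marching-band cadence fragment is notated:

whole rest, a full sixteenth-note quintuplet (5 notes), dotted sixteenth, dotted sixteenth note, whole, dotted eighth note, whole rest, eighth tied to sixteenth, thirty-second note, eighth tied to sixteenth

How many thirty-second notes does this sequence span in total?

129

Convert each value to thirty-second notes: whole rest = 32; a full sixteenth-note quintuplet (5 notes) (five quintuplet sixteenths span one quarter) = 8; dotted sixteenth = 3; dotted sixteenth note = 3; whole = 32; dotted eighth note = 6; whole rest = 32; eighth tied to sixteenth (eighth + sixteenth) = 6; thirty-second note = 1; eighth tied to sixteenth (eighth + sixteenth) = 6.
Sum: 32 + 8 + 3 + 3 + 32 + 6 + 32 + 6 + 1 + 6 = 129 thirty-second notes.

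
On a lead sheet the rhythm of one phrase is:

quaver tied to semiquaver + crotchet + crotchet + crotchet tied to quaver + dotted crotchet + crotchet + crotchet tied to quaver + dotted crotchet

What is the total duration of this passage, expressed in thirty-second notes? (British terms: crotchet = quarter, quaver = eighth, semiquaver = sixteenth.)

78

Convert each value to thirty-second notes: quaver tied to semiquaver (quaver + semiquaver) = 6; crotchet = 8; crotchet = 8; crotchet tied to quaver (crotchet + quaver) = 12; dotted crotchet = 12; crotchet = 8; crotchet tied to quaver (crotchet + quaver) = 12; dotted crotchet = 12.
Altogether 6 + 8 + 8 + 12 + 12 + 8 + 12 + 12 = 78 thirty-second notes.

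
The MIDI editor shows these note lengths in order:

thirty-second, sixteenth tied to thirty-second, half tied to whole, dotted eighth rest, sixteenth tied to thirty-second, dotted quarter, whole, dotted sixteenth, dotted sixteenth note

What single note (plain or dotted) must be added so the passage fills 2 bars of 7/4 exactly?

2 bars of 7/4 = 112 thirty-second notes.
Express everything in thirty-second notes: thirty-second = 1; sixteenth tied to thirty-second (sixteenth + thirty-second) = 3; half tied to whole (half + whole) = 48; dotted eighth rest = 6; sixteenth tied to thirty-second (sixteenth + thirty-second) = 3; dotted quarter = 12; whole = 32; dotted sixteenth = 3; dotted sixteenth note = 3.
Sum: 1 + 3 + 48 + 6 + 3 + 12 + 32 + 3 + 3 = 111.
Remaining: 112 − 111 = 1 thirty-second note, which is a thirty-second note.

thirty-second note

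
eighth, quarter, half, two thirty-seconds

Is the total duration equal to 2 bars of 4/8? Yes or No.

No

One bar of 4/8 = 16 thirty-second notes, so 2 bars = 32.
Each duration in thirty-second notes: eighth = 4; quarter = 8; half = 16; thirty-second = 1; thirty-second = 1.
Adding: 4 + 8 + 16 + 1 + 1 = 30.
30 falls short of 32, so the answer is No.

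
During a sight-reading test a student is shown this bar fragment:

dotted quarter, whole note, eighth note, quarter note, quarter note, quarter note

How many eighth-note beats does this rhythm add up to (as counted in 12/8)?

One eighth-note beat = 2 sixteenth notes.
Working in sixteenth notes: dotted quarter = 6; whole note = 16; eighth note = 2; quarter note = 4; quarter note = 4; quarter note = 4.
Adding: 6 + 16 + 2 + 4 + 4 + 4 = 36.
36 ÷ 2 = 18 beats.

18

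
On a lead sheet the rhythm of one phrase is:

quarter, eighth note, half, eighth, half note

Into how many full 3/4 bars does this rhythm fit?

2

One bar of 3/4 = 6 eighth notes.
Each duration in eighth notes: quarter = 2; eighth note = 1; half = 4; eighth = 1; half note = 4.
Sum: 2 + 1 + 4 + 1 + 4 = 12.
12 ÷ 6 = 2 complete bars with 0 left over.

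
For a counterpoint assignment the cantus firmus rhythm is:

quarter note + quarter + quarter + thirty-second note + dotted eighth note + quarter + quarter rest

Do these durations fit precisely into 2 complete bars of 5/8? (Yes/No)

No

One bar of 5/8 = 20 thirty-second notes, so 2 bars = 40.
Each duration in thirty-second notes: quarter note = 8; quarter = 8; quarter = 8; thirty-second note = 1; dotted eighth note = 6; quarter = 8; quarter rest = 8.
Sum: 8 + 8 + 8 + 1 + 6 + 8 + 8 = 47.
47 exceeds 40, so the answer is No.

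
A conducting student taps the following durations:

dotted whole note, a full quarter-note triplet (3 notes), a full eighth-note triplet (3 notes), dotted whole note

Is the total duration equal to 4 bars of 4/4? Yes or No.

No

One bar of 4/4 = 4 quarter notes, so 4 bars = 16.
Convert each value to quarter notes: dotted whole note = 6; a full quarter-note triplet (3 notes) (three triplet quarters span one half) = 2; a full eighth-note triplet (3 notes) (three triplet eighths span one quarter) = 1; dotted whole note = 6.
Altogether 6 + 2 + 1 + 6 = 15.
15 falls short of 16, so the answer is No.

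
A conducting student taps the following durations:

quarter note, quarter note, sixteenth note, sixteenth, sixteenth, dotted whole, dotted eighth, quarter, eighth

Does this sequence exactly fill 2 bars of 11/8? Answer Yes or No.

Yes

One bar of 11/8 = 22 sixteenth notes, so 2 bars = 44.
Each duration in sixteenth notes: quarter note = 4; quarter note = 4; sixteenth note = 1; sixteenth = 1; sixteenth = 1; dotted whole = 24; dotted eighth = 3; quarter = 4; eighth = 2.
Total: 4 + 4 + 1 + 1 + 1 + 24 + 3 + 4 + 2 = 44.
44 equals 44, so the answer is Yes.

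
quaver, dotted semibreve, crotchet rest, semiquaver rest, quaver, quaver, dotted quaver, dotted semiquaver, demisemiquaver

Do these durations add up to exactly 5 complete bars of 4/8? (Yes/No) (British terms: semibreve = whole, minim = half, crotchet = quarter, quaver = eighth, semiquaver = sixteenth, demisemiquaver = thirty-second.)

One bar of 4/8 = 16 thirty-second notes, so 5 bars = 80.
Working in thirty-second notes: quaver = 4; dotted semibreve = 48; crotchet rest = 8; semiquaver rest = 2; quaver = 4; quaver = 4; dotted quaver = 6; dotted semiquaver = 3; demisemiquaver = 1.
Sum: 4 + 48 + 8 + 2 + 4 + 4 + 6 + 3 + 1 = 80.
80 equals 80, so the answer is Yes.

Yes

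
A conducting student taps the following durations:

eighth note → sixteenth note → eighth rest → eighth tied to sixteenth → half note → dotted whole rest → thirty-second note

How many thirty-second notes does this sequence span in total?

81

Working in thirty-second notes: eighth note = 4; sixteenth note = 2; eighth rest = 4; eighth tied to sixteenth (eighth + sixteenth) = 6; half note = 16; dotted whole rest = 48; thirty-second note = 1.
Adding: 4 + 2 + 4 + 6 + 16 + 48 + 1 = 81 thirty-second notes.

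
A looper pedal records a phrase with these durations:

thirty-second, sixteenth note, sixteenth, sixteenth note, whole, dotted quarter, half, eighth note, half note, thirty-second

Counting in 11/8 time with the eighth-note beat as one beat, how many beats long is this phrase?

One eighth-note beat = 4 thirty-second notes.
Working in thirty-second notes: thirty-second = 1; sixteenth note = 2; sixteenth = 2; sixteenth note = 2; whole = 32; dotted quarter = 12; half = 16; eighth note = 4; half note = 16; thirty-second = 1.
Sum: 1 + 2 + 2 + 2 + 32 + 12 + 16 + 4 + 16 + 1 = 88.
88 ÷ 4 = 22 beats.

22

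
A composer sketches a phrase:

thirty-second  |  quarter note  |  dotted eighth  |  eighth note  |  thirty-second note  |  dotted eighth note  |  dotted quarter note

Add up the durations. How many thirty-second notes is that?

38

Express everything in thirty-second notes: thirty-second = 1; quarter note = 8; dotted eighth = 6; eighth note = 4; thirty-second note = 1; dotted eighth note = 6; dotted quarter note = 12.
Sum: 1 + 8 + 6 + 4 + 1 + 6 + 12 = 38 thirty-second notes.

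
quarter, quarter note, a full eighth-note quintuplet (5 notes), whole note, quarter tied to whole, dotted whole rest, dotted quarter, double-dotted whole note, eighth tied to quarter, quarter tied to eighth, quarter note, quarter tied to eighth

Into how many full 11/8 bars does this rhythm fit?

6

One bar of 11/8 = 11 eighth notes.
Convert each value to eighth notes: quarter = 2; quarter note = 2; a full eighth-note quintuplet (5 notes) (five quintuplet eighths span one half) = 4; whole note = 8; quarter tied to whole (quarter + whole) = 10; dotted whole rest = 12; dotted quarter = 3; double-dotted whole note = 14; eighth tied to quarter (eighth + quarter) = 3; quarter tied to eighth (quarter + eighth) = 3; quarter note = 2; quarter tied to eighth (quarter + eighth) = 3.
Altogether 2 + 2 + 4 + 8 + 10 + 12 + 3 + 14 + 3 + 3 + 2 + 3 = 66.
66 ÷ 11 = 6 complete bars with 0 left over.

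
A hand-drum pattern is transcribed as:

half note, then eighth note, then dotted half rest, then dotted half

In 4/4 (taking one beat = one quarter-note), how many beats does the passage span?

One quarter-note beat = 2 eighth notes.
Convert each value to eighth notes: half note = 4; eighth note = 1; dotted half rest = 6; dotted half = 6.
Altogether 4 + 1 + 6 + 6 = 17.
17 ÷ 2 = 8.5 beats.

8.5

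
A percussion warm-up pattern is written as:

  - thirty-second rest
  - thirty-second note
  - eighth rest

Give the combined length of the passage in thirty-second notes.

Each duration in thirty-second notes: thirty-second rest = 1; thirty-second note = 1; eighth rest = 4.
Altogether 1 + 1 + 4 = 6 thirty-second notes.

6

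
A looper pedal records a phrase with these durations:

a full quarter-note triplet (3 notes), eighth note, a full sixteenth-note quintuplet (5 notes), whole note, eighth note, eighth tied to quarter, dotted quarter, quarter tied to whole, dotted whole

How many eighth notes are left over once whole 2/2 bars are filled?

One bar of 2/2 = 8 eighth notes.
Express everything in eighth notes: a full quarter-note triplet (3 notes) (three triplet quarters span one half) = 4; eighth note = 1; a full sixteenth-note quintuplet (5 notes) (five quintuplet sixteenths span one quarter) = 2; whole note = 8; eighth note = 1; eighth tied to quarter (eighth + quarter) = 3; dotted quarter = 3; quarter tied to whole (quarter + whole) = 10; dotted whole = 12.
Altogether 4 + 1 + 2 + 8 + 1 + 3 + 3 + 10 + 12 = 44.
44 ÷ 8 = 5 complete bars with 4 eighth notes remaining.

4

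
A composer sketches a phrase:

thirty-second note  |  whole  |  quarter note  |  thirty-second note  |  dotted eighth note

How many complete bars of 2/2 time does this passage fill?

One bar of 2/2 = 32 thirty-second notes.
Express everything in thirty-second notes: thirty-second note = 1; whole = 32; quarter note = 8; thirty-second note = 1; dotted eighth note = 6.
Adding: 1 + 32 + 8 + 1 + 6 = 48.
48 ÷ 32 = 1 complete bar with 16 left over.

1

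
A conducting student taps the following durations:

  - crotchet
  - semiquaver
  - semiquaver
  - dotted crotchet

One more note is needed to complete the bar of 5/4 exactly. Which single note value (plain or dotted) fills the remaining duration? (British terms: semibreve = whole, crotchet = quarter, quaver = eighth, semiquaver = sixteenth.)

The bar of 5/4 = 20 sixteenth notes.
Each duration in sixteenth notes: crotchet = 4; semiquaver = 1; semiquaver = 1; dotted crotchet = 6.
Total: 4 + 1 + 1 + 6 = 12.
Remaining: 20 − 12 = 8 sixteenth notes, which is a half note.

half note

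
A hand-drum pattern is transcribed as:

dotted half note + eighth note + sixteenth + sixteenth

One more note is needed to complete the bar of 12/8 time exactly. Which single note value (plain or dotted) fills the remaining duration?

The bar of 12/8 = 24 sixteenth notes.
Express everything in sixteenth notes: dotted half note = 12; eighth note = 2; sixteenth = 1; sixteenth = 1.
Total: 12 + 2 + 1 + 1 = 16.
Remaining: 24 − 16 = 8 sixteenth notes, which is a half note.

half note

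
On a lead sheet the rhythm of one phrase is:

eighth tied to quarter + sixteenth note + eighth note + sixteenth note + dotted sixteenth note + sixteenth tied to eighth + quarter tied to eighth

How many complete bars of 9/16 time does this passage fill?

One bar of 9/16 = 18 thirty-second notes.
Convert each value to thirty-second notes: eighth tied to quarter (eighth + quarter) = 12; sixteenth note = 2; eighth note = 4; sixteenth note = 2; dotted sixteenth note = 3; sixteenth tied to eighth (sixteenth + eighth) = 6; quarter tied to eighth (quarter + eighth) = 12.
Adding: 12 + 2 + 4 + 2 + 3 + 6 + 12 = 41.
41 ÷ 18 = 2 complete bars with 5 left over.

2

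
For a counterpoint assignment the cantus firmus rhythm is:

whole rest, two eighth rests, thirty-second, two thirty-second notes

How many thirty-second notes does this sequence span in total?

43

Each duration in thirty-second notes: whole rest = 32; eighth rest = 4; eighth rest = 4; thirty-second = 1; thirty-second note = 1; thirty-second note = 1.
Sum: 32 + 4 + 4 + 1 + 1 + 1 = 43 thirty-second notes.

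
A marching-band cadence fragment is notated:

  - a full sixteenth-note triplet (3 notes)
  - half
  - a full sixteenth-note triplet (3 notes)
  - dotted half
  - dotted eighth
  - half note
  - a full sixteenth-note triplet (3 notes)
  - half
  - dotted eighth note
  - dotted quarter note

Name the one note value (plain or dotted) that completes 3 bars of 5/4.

dotted quarter note

3 bars of 5/4 = 60 sixteenth notes.
In sixteenth notes: a full sixteenth-note triplet (3 notes) (three triplet sixteenths span one eighth) = 2; half = 8; a full sixteenth-note triplet (3 notes) (three triplet sixteenths span one eighth) = 2; dotted half = 12; dotted eighth = 3; half note = 8; a full sixteenth-note triplet (3 notes) (three triplet sixteenths span one eighth) = 2; half = 8; dotted eighth note = 3; dotted quarter note = 6.
Altogether 2 + 8 + 2 + 12 + 3 + 8 + 2 + 8 + 3 + 6 = 54.
Remaining: 60 − 54 = 6 sixteenth notes, which is a dotted quarter note.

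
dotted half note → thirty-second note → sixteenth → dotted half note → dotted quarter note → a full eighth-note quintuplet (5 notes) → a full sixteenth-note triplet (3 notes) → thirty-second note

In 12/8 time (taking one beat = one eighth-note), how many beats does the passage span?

21

One eighth-note beat = 4 thirty-second notes.
Convert each value to thirty-second notes: dotted half note = 24; thirty-second note = 1; sixteenth = 2; dotted half note = 24; dotted quarter note = 12; a full eighth-note quintuplet (5 notes) (five quintuplet eighths span one half) = 16; a full sixteenth-note triplet (3 notes) (three triplet sixteenths span one eighth) = 4; thirty-second note = 1.
Total: 24 + 1 + 2 + 24 + 12 + 16 + 4 + 1 = 84.
84 ÷ 4 = 21 beats.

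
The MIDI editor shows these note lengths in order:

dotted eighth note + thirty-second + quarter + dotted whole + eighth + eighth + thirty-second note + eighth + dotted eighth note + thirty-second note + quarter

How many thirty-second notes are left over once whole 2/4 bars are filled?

11

One bar of 2/4 = 16 thirty-second notes.
Each duration in thirty-second notes: dotted eighth note = 6; thirty-second = 1; quarter = 8; dotted whole = 48; eighth = 4; eighth = 4; thirty-second note = 1; eighth = 4; dotted eighth note = 6; thirty-second note = 1; quarter = 8.
Total: 6 + 1 + 8 + 48 + 4 + 4 + 1 + 4 + 6 + 1 + 8 = 91.
91 ÷ 16 = 5 complete bars with 11 thirty-second notes remaining.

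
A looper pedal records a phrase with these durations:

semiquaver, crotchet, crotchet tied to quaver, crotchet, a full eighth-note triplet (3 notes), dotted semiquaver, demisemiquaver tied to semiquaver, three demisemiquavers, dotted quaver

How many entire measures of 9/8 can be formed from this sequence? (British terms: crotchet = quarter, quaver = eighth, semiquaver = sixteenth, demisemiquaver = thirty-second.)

One bar of 9/8 = 36 thirty-second notes.
Working in thirty-second notes: semiquaver = 2; crotchet = 8; crotchet tied to quaver (crotchet + quaver) = 12; crotchet = 8; a full eighth-note triplet (3 notes) (three triplet eighths span one quarter) = 8; dotted semiquaver = 3; demisemiquaver tied to semiquaver (demisemiquaver + semiquaver) = 3; demisemiquaver = 1; demisemiquaver = 1; demisemiquaver = 1; dotted quaver = 6.
Adding: 2 + 8 + 12 + 8 + 8 + 3 + 3 + 1 + 1 + 1 + 6 = 53.
53 ÷ 36 = 1 complete bar with 17 left over.

1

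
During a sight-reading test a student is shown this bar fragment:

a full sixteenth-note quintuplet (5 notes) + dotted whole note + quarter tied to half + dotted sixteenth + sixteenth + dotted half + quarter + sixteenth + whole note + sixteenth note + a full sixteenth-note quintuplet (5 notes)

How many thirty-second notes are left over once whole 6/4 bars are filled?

One bar of 6/4 = 48 thirty-second notes.
In thirty-second notes: a full sixteenth-note quintuplet (5 notes) (five quintuplet sixteenths span one quarter) = 8; dotted whole note = 48; quarter tied to half (quarter + half) = 24; dotted sixteenth = 3; sixteenth = 2; dotted half = 24; quarter = 8; sixteenth = 2; whole note = 32; sixteenth note = 2; a full sixteenth-note quintuplet (5 notes) (five quintuplet sixteenths span one quarter) = 8.
Total: 8 + 48 + 24 + 3 + 2 + 24 + 8 + 2 + 32 + 2 + 8 = 161.
161 ÷ 48 = 3 complete bars with 17 thirty-second notes remaining.

17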